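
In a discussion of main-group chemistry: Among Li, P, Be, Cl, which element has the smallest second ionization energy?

Be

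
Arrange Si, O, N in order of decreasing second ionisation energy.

O > N > Si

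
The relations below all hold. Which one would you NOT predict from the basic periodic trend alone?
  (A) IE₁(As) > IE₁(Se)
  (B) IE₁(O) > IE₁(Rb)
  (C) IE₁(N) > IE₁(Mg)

The general trend: IE₁ increases across a period and decreases down a group.
(A) As (period 4, group 15) vs Se (period 4, group 16): the stated order contradicts the simple trend.
(B) O (period 2, group 16) vs Rb (period 5, group 1): the stated order agrees with the simple trend.
(C) N (period 2, group 15) vs Mg (period 3, group 2): the stated order agrees with the simple trend.
The exception is (A): Se (4p⁴) ionizes more easily than half-filled As (4p³).

(A)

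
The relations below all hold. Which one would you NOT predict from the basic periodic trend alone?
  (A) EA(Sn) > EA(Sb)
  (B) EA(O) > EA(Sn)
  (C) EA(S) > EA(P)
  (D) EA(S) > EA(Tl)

(A)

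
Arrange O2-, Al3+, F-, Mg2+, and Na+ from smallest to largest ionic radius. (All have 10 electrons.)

All of these have 10 electrons, so size is governed by nuclear charge alone: the more protons, the stronger the pull on the same electron cloud, and the smaller the ion.
Nuclear charges: Al3+ (Z=13), Mg2+ (Z=12), Na+ (Z=11), F- (Z=9), O2- (Z=8).
Smallest to largest: Al3+ < Mg2+ < Na+ < F- < O2-.

Al3+ < Mg2+ < Na+ < F- < O2-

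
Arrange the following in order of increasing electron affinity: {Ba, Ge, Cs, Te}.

Ba, Cs, Ge, Te

EA tends to increase across a period and decrease down a group, though the pattern is less regular than for IE or radius.
Neither a single period nor a single group — weigh both effects.
Cs > Ba: this pair runs against the simple trend — see the exception note.
Ge > Cs: relative to Cs, both the across-period and down-group shifts push Ge's electron affinity up.
Te > Ge: the two effects oppose for this pair; the across-period effect wins (190 vs 119 kJ/mol).
Note the exception: Cs has a higher electron affinity than Ba, contrary to the simple trend — adding an electron to Ba (ns²) has to open a new, higher-energy np subshell, which is unfavourable.
Tabulated electron affinity (kJ/mol): Ge 119, Te 190, Cs 46, Ba 14.
So from lowest to highest: Ba < Cs < Ge < Te.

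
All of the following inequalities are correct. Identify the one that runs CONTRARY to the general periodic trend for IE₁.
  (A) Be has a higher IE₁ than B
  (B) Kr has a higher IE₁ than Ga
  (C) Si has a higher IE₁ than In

(A)

The general trend: IE₁ increases across a period and decreases down a group.
(A) Be (period 2, group 2) vs B (period 2, group 13): the stated order contradicts the simple trend.
(B) Kr (period 4, group 18) vs Ga (period 4, group 13): the stated order agrees with the simple trend.
(C) Si (period 3, group 14) vs In (period 5, group 13): the stated order agrees with the simple trend.
The exception is (A): removing B's lone 2p electron is easier than breaking Be's filled 2s².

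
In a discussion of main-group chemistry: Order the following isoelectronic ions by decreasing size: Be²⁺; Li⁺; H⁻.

H⁻, Li⁺, Be²⁺

All of these have 2 electrons, so size is governed by nuclear charge alone: the more protons, the stronger the pull on the same electron cloud, and the smaller the ion.
Nuclear charges: Be²⁺ (Z=4), Li⁺ (Z=3), H⁻ (Z=1).
Largest to smallest: H⁻ > Li⁺ > Be²⁺.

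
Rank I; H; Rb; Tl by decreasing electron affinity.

I > H > Rb > Tl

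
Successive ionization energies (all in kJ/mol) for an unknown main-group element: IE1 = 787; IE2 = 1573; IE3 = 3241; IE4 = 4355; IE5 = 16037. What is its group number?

Look for the largest jump between consecutive ionization energies: IE5/IE4 ≈ 3.7, far larger than any earlier ratio.
That jump marks the point where a core electron is being removed. So the atom has 4 valence electrons.
A main-group element with 4 valence electrons is in group 14.

Group 14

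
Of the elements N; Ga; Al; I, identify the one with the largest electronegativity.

N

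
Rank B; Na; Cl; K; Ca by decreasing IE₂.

The second ionization energy removes an electron from the +1 ion. For each element: B⁺ still has 2 valence electrons; Na⁺ is the bare [Ne] core; Cl⁺ still has 6 valence electrons; K⁺ is the bare [Ar] core; Ca⁺ still has 1 valence electron.
Breaking into a closed-shell core is much more expensive than removing a leftover valence electron — K and Na have the largest IE_2 here.
Valence configurations: B⁺ [He]2s², Cl⁺ [Ne]3s²3p⁴, Ca⁺ [Ar]4s¹.
The numbers (kJ/mol): B 2427, Na 4562, Cl 2298, K 3052, Ca 1145.
Putting it together, IE_2: Ca < Cl < B < K < Na.

Na, K, B, Cl, Ca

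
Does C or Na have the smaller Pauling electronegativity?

Na

Smaller atoms with higher effective nuclear charge are more electronegative.
These span different periods and groups, so the two trends combine.
C > Na: relative to Na, both the across-period and down-group shifts push C's electronegativity up.
Approximate values (Pauling): C 2.55, Na 0.93.
So Na has the smaller Pauling electronegativity (Na < C).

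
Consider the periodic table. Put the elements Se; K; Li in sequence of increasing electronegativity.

K < Li < Se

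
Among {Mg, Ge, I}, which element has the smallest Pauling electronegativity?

Mg is in period 3, group 2; Ge is in period 4, group 14; I is in period 5, group 17.
Atoms toward the upper right of the periodic table pull bonding electrons most strongly.
Neither a single period nor a single group — weigh both effects.
Ge > Mg: the two effects oppose for this pair; the across-period effect wins (2.01 vs 1.31).
I > Ge: period and group pull opposite ways; the across-period shift dominates (2.66 vs 2.01).
Tabulated electronegativity (Pauling): Mg 1.31, Ge 2.01, I 2.66.
The smallest Pauling electronegativity among these belongs to Mg.

Mg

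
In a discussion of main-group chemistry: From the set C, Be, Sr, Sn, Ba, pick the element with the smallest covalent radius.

C

Be is in period 2, group 2; C is in period 2, group 14; Sr is in period 5, group 2; Sn is in period 5, group 14; Ba is in period 6, group 2.
Atomic radius shrinks across a period as nuclear charge pulls the same shell inward, and grows down a group as new shells are added.
Here both period and group differ, so the two effects have to be weighed against each other.
Be > C: both are in period 2; the period trend gives Be the larger value.
Sn > Be: period and group pull opposite ways; the down-group shift dominates (140 vs 102 pm).
Sr > Sn: Sr lies to the left of Sn in period 5, so the across-period effect alone puts Sr larger.
Ba > Sr: they share group 2; the group trend gives Ba the larger value.
Approximate values (pm): Be 102, C 75, Sr 185, Sn 140, Ba 196.
The smallest covalent radius among these belongs to C.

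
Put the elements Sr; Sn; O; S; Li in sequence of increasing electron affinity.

Sr, Li, Sn, O, S

Li is in period 2, group 1; O is in period 2, group 16; S is in period 3, group 16; Sr is in period 5, group 2; Sn is in period 5, group 14.
Electron affinity generally becomes more exothermic across a period toward the halogens and less exothermic down a group.
Here both period and group differ, so the two effects have to be weighed against each other.
Li > Sr: the two effects oppose for this pair; the down-group effect wins (60 vs 5 kJ/mol).
Sn > Li: period and group pull opposite ways; the across-period shift dominates (107 vs 60 kJ/mol).
O > Sn: relative to Sn, both the across-period and down-group shifts push O's electron affinity up.
S > O: this pair runs against the simple trend — see the exception note.
Note the exception: S has a higher electron affinity than O, contrary to the simple trend — the compact 2p subshell of O repels the added electron more than S's larger 3p does.
For reference (kJ/mol): Li 60, O 141, S 200, Sr 5, Sn 107.
So from lowest to highest: Sr < Li < Sn < O < S.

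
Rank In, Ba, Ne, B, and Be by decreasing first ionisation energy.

Be is in period 2, group 2; B is in period 2, group 13; Ne is in period 2, group 18; In is in period 5, group 13; Ba is in period 6, group 2.
Across a period the outer electron is held more tightly (higher IE₁); down a group it sits in a higher shell, more shielded, and comes off more easily.
Neither a single period nor a single group — weigh both effects.
In > Ba: both effects reinforce here, so In is clearly the higher of the two.
B > In: they share group 13; the group trend gives B the larger value.
Be > B: this pair runs against the simple trend — see the exception note.
Ne > Be: both are in period 2; the period trend gives Ne the larger value.
Note the exception: Be has a higher first ionization energy than B, contrary to the simple trend — removing B's lone 2p electron is easier than breaking Be's filled 2s².
Approximate values (kJ/mol): Be 900, B 801, Ne 2081, In 558, Ba 503.
So from highest to lowest: Ne > Be > B > In > Ba.

Ne, Be, B, In, Ba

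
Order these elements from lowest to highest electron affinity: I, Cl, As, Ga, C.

Ga < As < C < I < Cl

C is in period 2, group 14; Cl is in period 3, group 17; Ga is in period 4, group 13; As is in period 4, group 15; I is in period 5, group 17.
EA tends to increase across a period and decrease down a group, though the pattern is less regular than for IE or radius.
These span different periods and groups, so the two trends combine.
As > Ga: As lies to the right of Ga in period 4, so the across-period effect alone puts As higher.
C > As: the two effects oppose for this pair; the down-group effect wins (122 vs 78 kJ/mol).
I > C: period and group pull opposite ways; the across-period shift dominates (295 vs 122 kJ/mol).
Cl > I: Cl sits above I in group 17, so the down-group effect alone puts Cl higher.
Approximate values (kJ/mol): C 122, Cl 349, Ga 29, As 78, I 295.
So from lowest to highest: Ga < As < C < I < Cl.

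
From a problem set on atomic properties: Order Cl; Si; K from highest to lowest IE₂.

K, Cl, Si

Consider each +1 ion: Cl⁺ still has 6 valence electrons; Si⁺ still has 3 valence electrons; K⁺ is the bare [Ar] core.
Pulling an electron out of a noble-gas core costs far more than removing a remaining valence electron, so K sits at the high end of IE_2.
Valence configurations: Cl⁺ [Ne]3s²3p⁴, Si⁺ [Ne]3s²3p¹.
Approximate IE_2 values (kJ/mol): Cl 2298, Si 1577, K 3052.
Putting it together, IE_2: Si < Cl < K.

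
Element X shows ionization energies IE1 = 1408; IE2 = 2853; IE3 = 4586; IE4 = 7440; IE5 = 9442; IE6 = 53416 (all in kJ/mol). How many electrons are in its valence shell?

5

Look for the largest jump between consecutive ionization energies: IE6/IE5 ≈ 5.7, far larger than any earlier ratio.
That jump marks the point where a core electron is being removed. So the atom has 5 valence electrons.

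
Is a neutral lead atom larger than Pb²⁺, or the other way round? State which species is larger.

Pb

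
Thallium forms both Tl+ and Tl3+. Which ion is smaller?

Tl3+

Both ions have Z = 81 protons, but Tl3+ has lost more electrons, so its remaining electrons feel a larger effective nuclear charge per electron and are pulled in more tightly.
Higher positive charge → smaller ion, so Tl+ > Tl3+.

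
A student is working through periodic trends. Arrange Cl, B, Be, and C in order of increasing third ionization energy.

B < Cl < C < Be

The third ionization energy removes an electron from the +2 ion. For each element: Cl²⁺ still has 5 valence electrons; B²⁺ still has 1 valence electron; Be²⁺ is the bare [He] core; C²⁺ still has 2 valence electrons.
Core electrons are held far more tightly than valence electrons, so Be tops the IE_3 order.
Valence configurations: Cl²⁺ [Ne]3s²3p³, B²⁺ [He]2s¹, C²⁺ [He]2s².
The numbers (kJ/mol): Cl 3822, B 3660, Be 14849, C 4620.
Putting it together, IE_3: B < Cl < C < Be.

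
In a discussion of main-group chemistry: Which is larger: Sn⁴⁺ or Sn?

Forming Sn⁴⁺ removes 4 electrons from Sn. Fewer electrons for the same nuclear charge means less shielding and a higher Z_eff on the remaining electrons.
A cation is smaller than its parent atom: Sn⁴⁺ < Sn.

Sn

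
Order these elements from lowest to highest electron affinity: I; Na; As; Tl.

Atoms with high Z_eff and room in the valence shell (especially the halogens) have the most exothermic electron affinities.
These span different periods and groups, so the two trends combine.
Na > Tl: the two effects oppose for this pair; the down-group effect wins (53 vs 19 kJ/mol).
As > Na: period and group pull opposite ways; the across-period shift dominates (78 vs 53 kJ/mol).
I > As: the two effects oppose for this pair; the across-period effect wins (295 vs 78 kJ/mol).
For reference (kJ/mol): Na 53, As 78, I 295, Tl 19.
So from lowest to highest: Tl < Na < As < I.

Tl, Na, As, I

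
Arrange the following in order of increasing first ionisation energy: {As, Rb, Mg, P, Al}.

Rb, Al, Mg, As, P

Mg is in period 3, group 2; Al is in period 3, group 13; P is in period 3, group 15; As is in period 4, group 15; Rb is in period 5, group 1.
IE₁ increases left→right with effective nuclear charge and decreases top→bottom as the valence shell moves farther out.
Neither a single period nor a single group — weigh both effects.
Al > Rb: relative to Rb, both the across-period and down-group shifts push Al's first ionization energy up.
Mg > Al: this pair runs against the simple trend — see the exception note.
As > Mg: period and group pull opposite ways; the across-period shift dominates (947 vs 738 kJ/mol).
P > As: they share group 15; the group trend gives P the larger value.
Note the exception: Mg has a higher first ionization energy than Al, contrary to the simple trend — Al's single 3p electron is easier to remove than one from Mg's filled 3s².
Tabulated first ionization energy (kJ/mol): Mg 738, Al 578, P 1012, As 947, Rb 403.
So from lowest to highest: Rb < Al < Mg < As < P.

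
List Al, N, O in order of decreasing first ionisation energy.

N is in period 2, group 15; O is in period 2, group 16; Al is in period 3, group 13.
Removing the outermost electron gets harder across a period and easier down a group.
Neither a single period nor a single group — weigh both effects.
O > Al: both effects reinforce here, so O is clearly the higher of the two.
N > O: this pair runs against the simple trend — see the exception note.
Note the exception: N has a higher first ionization energy than O, contrary to the simple trend — pairing an electron in O's 2p⁴ costs repulsion energy, so O ionizes more easily than half-filled N (2p³).
Approximate values (kJ/mol): N 1402, O 1314, Al 578.
So from highest to lowest: N > O > Al.

N, O, Al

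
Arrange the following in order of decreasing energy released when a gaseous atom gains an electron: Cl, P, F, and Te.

Cl > F > Te > P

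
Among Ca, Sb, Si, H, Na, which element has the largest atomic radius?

Ca

H is in period 1, group 1; Na is in period 3, group 1; Si is in period 3, group 14; Ca is in period 4, group 2; Sb is in period 5, group 15.
Radius decreases left→right (rising Z_eff, same n) and increases top→bottom (higher n).
These span different periods and groups, so the two trends combine.
Si > H: the two effects oppose for this pair; the down-group effect wins (116 vs 32 pm).
Sb > Si: the two effects oppose for this pair; the down-group effect wins (140 vs 116 pm).
Na > Sb: the two effects oppose for this pair; the across-period effect wins (155 vs 140 pm).
Ca > Na: the two effects oppose for this pair; the down-group effect wins (171 vs 155 pm).
For reference (pm): H 32, Na 155, Si 116, Ca 171, Sb 140.
The largest atomic radius among these belongs to Ca.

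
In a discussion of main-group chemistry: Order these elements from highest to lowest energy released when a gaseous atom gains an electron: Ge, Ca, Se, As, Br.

Adding an electron releases more energy for atoms nearer the top right (short of the noble gases).
All lie in period 4; the across-period trend (electron affinity increases left to right) applies, with the exception below.
Note the exception: Ge has a higher electron affinity than As, contrary to the simple trend — adding an electron to As's half-filled 4p³ is unfavourable, so Ge (4p²) has the more exothermic EA.
For reference (kJ/mol): Ca 2, Ge 119, As 78, Se 195, Br 325.
So from highest to lowest: Br > Se > Ge > As > Ca.

Br > Se > Ge > As > Ca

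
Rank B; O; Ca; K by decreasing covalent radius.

B is in period 2, group 13; O is in period 2, group 16; K is in period 4, group 1; Ca is in period 4, group 2.
Across a period the added protons contract the valence shell; down a group each new principal shell makes the atom larger.
Neither a single period nor a single group — weigh both effects.
B > O: B lies to the left of O in period 2, so the across-period effect alone puts B larger.
Ca > B: relative to B, both the across-period and down-group shifts push Ca's atomic radius up.
K > Ca: both are in period 4; the period trend gives K the larger value.
Tabulated atomic radius (pm): B 85, O 63, K 196, Ca 171.
So from largest to smallest: K > Ca > B > O.

K, Ca, B, O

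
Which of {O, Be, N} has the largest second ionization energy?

The second ionization energy removes an electron from the +1 ion. For each element: O⁺ still has 5 valence electrons; Be⁺ still has 1 valence electron; N⁺ still has 4 valence electrons.
All are still removing valence electrons, so compare the +1 ions as you would atoms: IE_2 generally rises across a period (higher Z_eff) and falls down a group (larger shell), subject to the usual subshell exceptions.
Valence configurations: O⁺ [He]2s²2p³, Be⁺ [He]2s¹, N⁺ [He]2s²2p².
Tabulated IE_2 (kJ/mol): O 3388, Be 1757, N 2856.
Putting it together, IE_2: Be < N < O.

O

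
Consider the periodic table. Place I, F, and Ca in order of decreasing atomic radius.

F is in period 2, group 17; Ca is in period 4, group 2; I is in period 5, group 17.
Atomic radius shrinks across a period as nuclear charge pulls the same shell inward, and grows down a group as new shells are added.
Neither a single period nor a single group — weigh both effects.
I > F: they share group 17; the group trend gives I the larger value.
Ca > I: period and group pull opposite ways; the across-period shift dominates (171 vs 133 pm).
For reference (pm): F 64, Ca 171, I 133.
So from largest to smallest: Ca > I > F.

Ca > I > F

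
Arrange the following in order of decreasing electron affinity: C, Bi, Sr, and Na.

C > Bi > Na > Sr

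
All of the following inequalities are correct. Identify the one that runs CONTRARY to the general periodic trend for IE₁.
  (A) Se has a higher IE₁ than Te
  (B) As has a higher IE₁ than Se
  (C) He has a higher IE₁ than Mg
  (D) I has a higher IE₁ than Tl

(B)

The general trend: IE₁ increases across a period and decreases down a group.
(A) Se (period 4, group 16) vs Te (period 5, group 16): the stated order agrees with the simple trend.
(B) As (period 4, group 15) vs Se (period 4, group 16): the stated order contradicts the simple trend.
(C) He (period 1, group 18) vs Mg (period 3, group 2): the stated order agrees with the simple trend.
(D) I (period 5, group 17) vs Tl (period 6, group 13): the stated order agrees with the simple trend.
The exception is (B): Se (4p⁴) ionizes more easily than half-filled As (4p³).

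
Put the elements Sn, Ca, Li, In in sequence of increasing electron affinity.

Ca, In, Li, Sn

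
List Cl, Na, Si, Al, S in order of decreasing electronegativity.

Atoms toward the upper right of the periodic table pull bonding electrons most strongly.
All lie in period 3, so electronegativity increases left to right.
So from highest to lowest: Cl > S > Si > Al > Na.

Cl > S > Si > Al > Na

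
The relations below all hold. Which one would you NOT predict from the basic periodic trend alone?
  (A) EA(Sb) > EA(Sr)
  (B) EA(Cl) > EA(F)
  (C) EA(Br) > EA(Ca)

(B)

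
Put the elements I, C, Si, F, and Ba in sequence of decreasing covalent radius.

Ba > I > Si > C > F

C is in period 2, group 14; F is in period 2, group 17; Si is in period 3, group 14; I is in period 5, group 17; Ba is in period 6, group 2.
Across a period the added protons contract the valence shell; down a group each new principal shell makes the atom larger.
These span different periods and groups, so the two trends combine.
C > F: C lies to the left of F in period 2, so the across-period effect alone puts C larger.
Si > C: they share group 14; the group trend gives Si the larger value.
I > Si: the two effects oppose for this pair; the down-group effect wins (133 vs 116 pm).
Ba > I: both effects reinforce here, so Ba is clearly the larger of the two.
Tabulated atomic radius (pm): C 75, F 64, Si 116, I 133, Ba 196.
So from largest to smallest: Ba > I > Si > C > F.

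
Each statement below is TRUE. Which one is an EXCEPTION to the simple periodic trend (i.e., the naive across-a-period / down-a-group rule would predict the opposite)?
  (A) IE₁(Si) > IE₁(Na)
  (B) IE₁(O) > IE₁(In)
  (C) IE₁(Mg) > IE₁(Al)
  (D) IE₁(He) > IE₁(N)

The general trend: first ionisation energy increases across a period and decreases down a group.
(A) Si (period 3, group 14) vs Na (period 3, group 1): the stated order agrees with the simple trend.
(B) O (period 2, group 16) vs In (period 5, group 13): the stated order agrees with the simple trend.
(C) Mg (period 3, group 2) vs Al (period 3, group 13): the stated order contradicts the simple trend.
(D) He (period 1, group 18) vs N (period 2, group 15): the stated order agrees with the simple trend.
The exception is (C): Al's single 3p electron is easier to remove than one from Mg's filled 3s².

(C)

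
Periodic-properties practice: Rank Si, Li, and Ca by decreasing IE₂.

Li, Si, Ca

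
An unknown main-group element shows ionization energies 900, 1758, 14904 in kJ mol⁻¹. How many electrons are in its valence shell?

Look for the largest jump between consecutive ionization energies: IE3/IE2 ≈ 8.5, far larger than any earlier ratio.
That jump marks the point where a core electron is being removed. So the atom has 2 valence electrons.

2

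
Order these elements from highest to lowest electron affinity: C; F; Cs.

Electron affinity generally becomes more exothermic across a period toward the halogens and less exothermic down a group.
Neither a single period nor a single group — weigh both effects.
C > Cs: both effects reinforce here, so C is clearly the higher of the two.
F > C: both are in period 2; the period trend gives F the larger value.
Tabulated electron affinity (kJ/mol): C 122, F 328, Cs 46.
So from highest to lowest: F > C > Cs.

F > C > Cs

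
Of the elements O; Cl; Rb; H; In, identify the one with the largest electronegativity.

EN rises left→right (higher Z_eff, smaller atoms) and falls top→bottom (larger, more shielded atoms).
Neither a single period nor a single group — weigh both effects.
In > Rb: both are in period 5; the period trend gives In the larger value.
H > In: the two effects oppose for this pair; the down-group effect wins (2.20 vs 1.78).
Cl > H: the two effects oppose for this pair; the across-period effect wins (3.16 vs 2.20).
O > Cl: period and group pull opposite ways; the down-group shift dominates (3.44 vs 3.16).
For reference (Pauling): H 2.20, O 3.44, Cl 3.16, Rb 0.82, In 1.78.
The largest electronegativity among these belongs to O.

O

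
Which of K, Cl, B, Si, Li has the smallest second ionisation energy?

Si

The second ionization energy removes an electron from the +1 ion. For each element: K⁺ is the bare [Ar] core; Cl⁺ still has 6 valence electrons; B⁺ still has 2 valence electrons; Si⁺ still has 3 valence electrons; Li⁺ is the bare [He] core.
Breaking into a closed-shell core is much more expensive than removing a leftover valence electron — K and Li have the largest IE_2 here.
Valence configurations: Cl⁺ [Ne]3s²3p⁴, B⁺ [He]2s², Si⁺ [Ne]3s²3p¹.
The numbers (kJ/mol): K 3052, Cl 2298, B 2427, Si 1577, Li 7298.
So the second ionization energies run Si < Cl < B < K < Li.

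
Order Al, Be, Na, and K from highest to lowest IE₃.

Be > Na > K > Al

Consider each +2 ion: Al²⁺ still has 1 valence electron; Be²⁺ is the bare [He] core; Na²⁺ is already 1 electron into the core; K²⁺ is already 1 electron into the core.
Pulling an electron out of a noble-gas core costs far more than removing a remaining valence electron, so K, Na and Be sit at the high end of IE_3.
Tabulated IE_3 (kJ/mol): Al 2745, Be 14849, Na 6910, K 4420.
Putting it together, IE_3: Al < K < Na < Be.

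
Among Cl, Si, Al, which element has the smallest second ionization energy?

Si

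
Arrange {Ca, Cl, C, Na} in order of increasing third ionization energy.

Cl < C < Ca < Na

After 2 electrons have been removed, what remains? Ca²⁺ is the bare [Ar] core; Cl²⁺ still has 5 valence electrons; C²⁺ still has 2 valence electrons; Na²⁺ is already 1 electron into the core.
Breaking into a closed-shell core is much more expensive than removing a leftover valence electron — Ca and Na have the largest IE_3 here.
Valence configurations: Cl²⁺ [Ne]3s²3p³, C²⁺ [He]2s².
The numbers (kJ/mol): Ca 4912, Cl 3822, C 4620, Na 6910.
Overall IE_3 order: Cl < C < Ca < Na.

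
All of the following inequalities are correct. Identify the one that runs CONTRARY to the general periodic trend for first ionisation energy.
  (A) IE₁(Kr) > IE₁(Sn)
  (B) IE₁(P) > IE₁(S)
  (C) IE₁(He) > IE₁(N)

(B)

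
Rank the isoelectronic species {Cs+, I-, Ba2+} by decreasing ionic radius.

I-, Cs+, Ba2+

All of these have 54 electrons, so size is governed by nuclear charge alone: the more protons, the stronger the pull on the same electron cloud, and the smaller the ion.
Nuclear charges: Ba2+ (Z=56), Cs+ (Z=55), I- (Z=53).
Largest to smallest: I- > Cs+ > Ba2+.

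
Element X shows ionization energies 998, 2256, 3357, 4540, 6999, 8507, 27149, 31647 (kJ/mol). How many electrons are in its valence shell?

Look for the largest jump between consecutive ionization energies: IE7/IE6 ≈ 3.2, far larger than any earlier ratio.
That jump marks the point where a core electron is being removed. So the atom has 6 valence electrons.

6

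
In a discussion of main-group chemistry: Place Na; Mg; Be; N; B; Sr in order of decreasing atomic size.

Be is in period 2, group 2; B is in period 2, group 13; N is in period 2, group 15; Na is in period 3, group 1; Mg is in period 3, group 2; Sr is in period 5, group 2.
Atomic radius shrinks across a period as nuclear charge pulls the same shell inward, and grows down a group as new shells are added.
These span different periods and groups, so the two trends combine.
B > N: both are in period 2; the period trend gives B the larger value.
Be > B: both are in period 2; the period trend gives Be the larger value.
Mg > Be: Mg sits below Be in group 2, so the down-group effect alone puts Mg larger.
Na > Mg: Na lies to the left of Mg in period 3, so the across-period effect alone puts Na larger.
Sr > Na: period and group pull opposite ways; the down-group shift dominates (185 vs 155 pm).
Tabulated atomic radius (pm): Be 102, B 85, N 71, Na 155, Mg 139, Sr 185.
So from largest to smallest: Sr > Na > Mg > Be > B > N.

Sr, Na, Mg, Be, B, N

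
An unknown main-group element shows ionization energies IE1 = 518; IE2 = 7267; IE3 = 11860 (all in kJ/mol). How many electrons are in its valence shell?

Look for the largest jump between consecutive ionization energies: IE2/IE1 ≈ 14.0, far larger than any earlier ratio.
That jump marks the point where a core electron is being removed. So the atom has 1 valence electron.

1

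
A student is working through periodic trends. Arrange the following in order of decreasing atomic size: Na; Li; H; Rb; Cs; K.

Cs > Rb > K > Na > Li > H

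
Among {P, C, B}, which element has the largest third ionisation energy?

IE_3 is the cost of taking one more electron from the +2 cation: P²⁺ still has 3 valence electrons; C²⁺ still has 2 valence electrons; B²⁺ still has 1 valence electron.
All are still removing valence electrons, so compare the +2 ions as you would atoms: IE_3 generally rises across a period (higher Z_eff) and falls down a group (larger shell), subject to the usual subshell exceptions.
Valence configurations: P²⁺ [Ne]3s²3p¹, C²⁺ [He]2s², B²⁺ [He]2s¹.
Approximate IE_3 values (kJ/mol): P 2914, C 4620, B 3660.
Overall IE_3 order: P < B < C.

C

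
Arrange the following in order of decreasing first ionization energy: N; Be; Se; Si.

N > Se > Be > Si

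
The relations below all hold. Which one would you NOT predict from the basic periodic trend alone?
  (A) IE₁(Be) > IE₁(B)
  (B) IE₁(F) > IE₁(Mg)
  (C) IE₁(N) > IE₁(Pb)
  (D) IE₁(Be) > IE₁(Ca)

The general trend: first ionisation energy increases across a period and decreases down a group.
(A) Be (period 2, group 2) vs B (period 2, group 13): the stated order contradicts the simple trend.
(B) F (period 2, group 17) vs Mg (period 3, group 2): the stated order agrees with the simple trend.
(C) N (period 2, group 15) vs Pb (period 6, group 14): the stated order agrees with the simple trend.
(D) Be (period 2, group 2) vs Ca (period 4, group 2): the stated order agrees with the simple trend.
The exception is (A): removing B's lone 2p electron is easier than breaking Be's filled 2s².

(A)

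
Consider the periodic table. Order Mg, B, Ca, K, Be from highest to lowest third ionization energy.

Be > Mg > Ca > K > B

After 2 electrons have been removed, what remains? Mg²⁺ is the bare [Ne] core; B²⁺ still has 1 valence electron; Ca²⁺ is the bare [Ar] core; K²⁺ is already 1 electron into the core; Be²⁺ is the bare [He] core.
Core electrons are held far more tightly than valence electrons, so K, Ca, Mg and Be top the IE_3 order.
Tabulated IE_3 (kJ/mol): Mg 7733, B 3660, Ca 4912, K 4420, Be 14849.
So the third ionization energies run B < K < Ca < Mg < Be.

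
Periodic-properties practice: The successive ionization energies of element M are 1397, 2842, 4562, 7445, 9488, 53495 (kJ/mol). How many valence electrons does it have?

5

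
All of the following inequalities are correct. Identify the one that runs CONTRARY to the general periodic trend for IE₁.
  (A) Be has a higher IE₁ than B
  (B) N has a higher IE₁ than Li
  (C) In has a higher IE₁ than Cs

(A)

The general trend: IE₁ increases across a period and decreases down a group.
(A) Be (period 2, group 2) vs B (period 2, group 13): the stated order contradicts the simple trend.
(B) N (period 2, group 15) vs Li (period 2, group 1): the stated order agrees with the simple trend.
(C) In (period 5, group 13) vs Cs (period 6, group 1): the stated order agrees with the simple trend.
The exception is (A): removing B's lone 2p electron is easier than breaking Be's filled 2s².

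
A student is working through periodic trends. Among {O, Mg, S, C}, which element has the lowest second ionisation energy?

After 1 electron has been removed, what remains? O⁺ still has 5 valence electrons; Mg⁺ still has 1 valence electron; S⁺ still has 5 valence electrons; C⁺ still has 3 valence electrons.
All are still removing valence electrons, so compare the +1 ions as you would atoms: IE_2 generally rises across a period (higher Z_eff) and falls down a group (larger shell), subject to the usual subshell exceptions.
Valence configurations: O⁺ [He]2s²2p³, Mg⁺ [Ne]3s¹, S⁺ [Ne]3s²3p³, C⁺ [He]2s²2p¹.
Approximate IE_2 values (kJ/mol): O 3388, Mg 1451, S 2252, C 2353.
Putting it together, IE_2: Mg < S < C < O.

Mg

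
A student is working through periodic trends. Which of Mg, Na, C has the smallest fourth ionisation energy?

The fourth ionization energy removes an electron from the +3 ion. For each element: Mg³⁺ is already 1 electron into the core; Na³⁺ is already 2 electrons into the core; C³⁺ still has 1 valence electron.
Core electrons are held far more tightly than valence electrons, so Na and Mg top the IE_4 order.
Approximate IE_4 values (kJ/mol): Mg 10543, Na 9543, C 6223.
Putting it together, IE_4: C < Na < Mg.

C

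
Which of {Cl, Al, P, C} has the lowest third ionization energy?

Al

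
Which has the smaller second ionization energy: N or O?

N

The second ionization energy removes an electron from the +1 ion. For each element: N⁺ still has 4 valence electrons; O⁺ still has 5 valence electrons.
All are still removing valence electrons, so compare the +1 ions as you would atoms: IE_2 generally rises across a period (higher Z_eff) and falls down a group (larger shell), subject to the usual subshell exceptions.
Valence configurations: N⁺ [He]2s²2p², O⁺ [He]2s²2p³.
Approximate IE_2 values (kJ/mol): N 2856, O 3388.
Putting it together, IE_2: N < O.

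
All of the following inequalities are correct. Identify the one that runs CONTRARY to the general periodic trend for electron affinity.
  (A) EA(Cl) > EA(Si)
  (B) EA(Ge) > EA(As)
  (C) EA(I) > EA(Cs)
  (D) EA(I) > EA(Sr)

The general trend: electron affinity increases across a period and decreases down a group.
(A) Cl (period 3, group 17) vs Si (period 3, group 14): the stated order agrees with the simple trend.
(B) Ge (period 4, group 14) vs As (period 4, group 15): the stated order contradicts the simple trend.
(C) I (period 5, group 17) vs Cs (period 6, group 1): the stated order agrees with the simple trend.
(D) I (period 5, group 17) vs Sr (period 5, group 2): the stated order agrees with the simple trend.
The exception is (B): adding an electron to As's half-filled 4p³ is unfavourable, so Ge (4p²) has the more exothermic EA.

(B)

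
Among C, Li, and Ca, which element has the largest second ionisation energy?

Li

After 1 electron has been removed, what remains? C⁺ still has 3 valence electrons; Li⁺ is the bare [He] core; Ca⁺ still has 1 valence electron.
Pulling an electron out of a noble-gas core costs far more than removing a remaining valence electron, so Li sits at the high end of IE_2.
Valence configurations: C⁺ [He]2s²2p¹, Ca⁺ [Ar]4s¹.
Approximate IE_2 values (kJ/mol): C 2353, Li 7298, Ca 1145.
Hence IE_2: Ca < C < Li.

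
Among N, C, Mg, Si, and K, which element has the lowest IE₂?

Mg

Consider each +1 ion: N⁺ still has 4 valence electrons; C⁺ still has 3 valence electrons; Mg⁺ still has 1 valence electron; Si⁺ still has 3 valence electrons; K⁺ is the bare [Ar] core.
Breaking into a closed-shell core is much more expensive than removing a leftover valence electron — K has the largest IE_2 here.
Valence configurations: N⁺ [He]2s²2p², C⁺ [He]2s²2p¹, Mg⁺ [Ne]3s¹, Si⁺ [Ne]3s²3p¹.
Approximate IE_2 values (kJ/mol): N 2856, C 2353, Mg 1451, Si 1577, K 3052.
Putting it together, IE_2: Mg < Si < C < N < K.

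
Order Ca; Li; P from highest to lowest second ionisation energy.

Li, P, Ca

Consider each +1 ion: Ca⁺ still has 1 valence electron; Li⁺ is the bare [He] core; P⁺ still has 4 valence electrons.
Breaking into a closed-shell core is much more expensive than removing a leftover valence electron — Li has the largest IE_2 here.
Valence configurations: Ca⁺ [Ar]4s¹, P⁺ [Ne]3s²3p².
The numbers (kJ/mol): Ca 1145, Li 7298, P 1907.
So the second ionization energies run Ca < P < Li.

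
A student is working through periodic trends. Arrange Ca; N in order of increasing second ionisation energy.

Ca, N

The second ionization energy removes an electron from the +1 ion. For each element: Ca⁺ still has 1 valence electron; N⁺ still has 4 valence electrons.
All are still removing valence electrons, so compare the +1 ions as you would atoms: IE_2 generally rises across a period (higher Z_eff) and falls down a group (larger shell), subject to the usual subshell exceptions.
Valence configurations: Ca⁺ [Ar]4s¹, N⁺ [He]2s²2p².
Tabulated IE_2 (kJ/mol): Ca 1145, N 2856.
Hence IE_2: Ca < N.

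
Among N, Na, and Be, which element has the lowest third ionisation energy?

N

The third ionization energy removes an electron from the +2 ion. For each element: N²⁺ still has 3 valence electrons; Na²⁺ is already 1 electron into the core; Be²⁺ is the bare [He] core.
Core electrons are held far more tightly than valence electrons, so Na and Be top the IE_3 order.
Approximate IE_3 values (kJ/mol): N 4578, Na 6910, Be 14849.
Putting it together, IE_3: N < Na < Be.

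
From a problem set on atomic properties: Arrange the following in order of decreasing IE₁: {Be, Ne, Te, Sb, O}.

Ne > O > Be > Te > Sb

Be is in period 2, group 2; O is in period 2, group 16; Ne is in period 2, group 18; Sb is in period 5, group 15; Te is in period 5, group 16.
Removing the outermost electron gets harder across a period and easier down a group.
Neither a single period nor a single group — weigh both effects.
Te > Sb: both are in period 5; the period trend gives Te the larger value.
Be > Te: the two effects oppose for this pair; the down-group effect wins (900 vs 869 kJ/mol).
O > Be: both are in period 2; the period trend gives O the larger value.
Ne > O: both are in period 2; the period trend gives Ne the larger value.
For reference (kJ/mol): Be 900, O 1314, Ne 2081, Sb 831, Te 869.
So from highest to lowest: Ne > O > Be > Te > Sb.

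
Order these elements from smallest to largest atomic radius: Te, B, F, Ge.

F < B < Ge < Te

B is in period 2, group 13; F is in period 2, group 17; Ge is in period 4, group 14; Te is in period 5, group 16.
Moving right in a period, electrons are added to the same shell under a stronger nuclear pull, so atoms get smaller; moving down, a new shell is opened and atoms get larger.
Here both period and group differ, so the two effects have to be weighed against each other.
B > F: both are in period 2; the period trend gives B the larger value.
Ge > B: the two effects oppose for this pair; the down-group effect wins (121 vs 85 pm).
Te > Ge: period and group pull opposite ways; the down-group shift dominates (136 vs 121 pm).
Approximate values (pm): B 85, F 64, Ge 121, Te 136.
So from smallest to largest: F < B < Ge < Te.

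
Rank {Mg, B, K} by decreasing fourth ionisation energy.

B > Mg > K

The fourth ionization energy removes an electron from the +3 ion. For each element: Mg³⁺ is already 1 electron into the core; B³⁺ is the bare [He] core; K³⁺ is already 2 electrons into the core.
All of these are removing an electron from a noble-gas core or deeper; the smaller core (lower principal quantum number) is held far more tightly, and within a period the higher nuclear charge binds the same core more tightly.
Tabulated IE_4 (kJ/mol): Mg 10543, B 25026, K 5877.
Putting it together, IE_4: K < Mg < B.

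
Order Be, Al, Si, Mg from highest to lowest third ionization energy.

After 2 electrons have been removed, what remains? Be²⁺ is the bare [He] core; Al²⁺ still has 1 valence electron; Si²⁺ still has 2 valence electrons; Mg²⁺ is the bare [Ne] core.
Core electrons are held far more tightly than valence electrons, so Mg and Be top the IE_3 order.
Valence configurations: Al²⁺ [Ne]3s¹, Si²⁺ [Ne]3s².
Tabulated IE_3 (kJ/mol): Be 14849, Al 2745, Si 3232, Mg 7733.
Hence IE_3: Al < Si < Mg < Be.

Be, Mg, Si, Al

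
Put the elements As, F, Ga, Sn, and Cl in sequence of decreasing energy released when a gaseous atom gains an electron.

F is in period 2, group 17; Cl is in period 3, group 17; Ga is in period 4, group 13; As is in period 4, group 15; Sn is in period 5, group 14.
Adding an electron releases more energy for atoms nearer the top right (short of the noble gases).
Here both period and group differ, so the two effects have to be weighed against each other.
As > Ga: both are in period 4; the period trend gives As the larger value.
Sn > As: this pair runs against the simple trend — see the exception note.
F > Sn: relative to Sn, both the across-period and down-group shifts push F's electron affinity up.
Cl > F: this pair runs against the simple trend — see the exception note.
Note the exception: Sn has a higher electron affinity than As, contrary to the simple trend — adding an electron to As's half-filled np³ subshell costs electron-pairing energy.
Note the exception: Cl has a higher electron affinity than F, contrary to the simple trend — F's small 2p subshell makes the incoming electron feel strong e⁻–e⁻ repulsion, so Cl actually releases more energy on gaining an electron.
Tabulated electron affinity (kJ/mol): F 328, Cl 349, Ga 29, As 78, Sn 107.
So from highest to lowest: Cl > F > Sn > As > Ga.

Cl > F > Sn > As > Ga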